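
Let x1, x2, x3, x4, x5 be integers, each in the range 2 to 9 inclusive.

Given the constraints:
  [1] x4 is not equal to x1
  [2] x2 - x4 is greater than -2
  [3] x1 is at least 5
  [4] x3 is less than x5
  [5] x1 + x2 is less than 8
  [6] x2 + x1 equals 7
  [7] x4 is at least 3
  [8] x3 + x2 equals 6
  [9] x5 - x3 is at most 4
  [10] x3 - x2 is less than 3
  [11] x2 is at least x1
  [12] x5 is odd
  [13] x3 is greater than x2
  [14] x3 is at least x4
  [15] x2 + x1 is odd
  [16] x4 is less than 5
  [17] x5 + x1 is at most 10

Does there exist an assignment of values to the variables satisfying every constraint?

Unsatisfiable

From constraints 7 and 14: x3 ≥ x4 ≥ 3. From constraints 3 and 11: x2 ≥ x1 ≥ 5. Hence x3 + x2 ≥ 8. But constraint 8 requires x3 + x2 = 6, and 6 < 8. Contradiction.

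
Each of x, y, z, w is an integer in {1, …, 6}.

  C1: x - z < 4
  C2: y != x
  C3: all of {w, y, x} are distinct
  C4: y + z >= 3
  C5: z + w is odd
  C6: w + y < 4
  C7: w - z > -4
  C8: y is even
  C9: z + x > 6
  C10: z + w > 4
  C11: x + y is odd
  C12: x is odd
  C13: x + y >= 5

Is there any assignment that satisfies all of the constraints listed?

The assignment x = 5, y = 2, z = 4, w = 1 works:
  constraint 1 holds since x - z = 1.
  constraint 4 holds since y + z = 6.
  constraint 6 holds since w + y = 3.
The rest check out directly.

Satisfiable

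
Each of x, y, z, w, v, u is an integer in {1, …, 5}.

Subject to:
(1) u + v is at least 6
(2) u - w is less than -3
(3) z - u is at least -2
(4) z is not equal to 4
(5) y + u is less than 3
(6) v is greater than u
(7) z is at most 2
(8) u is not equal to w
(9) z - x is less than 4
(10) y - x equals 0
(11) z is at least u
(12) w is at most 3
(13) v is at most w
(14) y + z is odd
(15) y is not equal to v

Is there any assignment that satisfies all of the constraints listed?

Unsatisfiable

From constraints 7 and 11: u ≤ z ≤ 2. From constraints 12 and 13: v ≤ w ≤ 3. Hence u + v ≤ 5. But constraint 1 requires u + v ≥ 6, and 6 > 5. Contradiction.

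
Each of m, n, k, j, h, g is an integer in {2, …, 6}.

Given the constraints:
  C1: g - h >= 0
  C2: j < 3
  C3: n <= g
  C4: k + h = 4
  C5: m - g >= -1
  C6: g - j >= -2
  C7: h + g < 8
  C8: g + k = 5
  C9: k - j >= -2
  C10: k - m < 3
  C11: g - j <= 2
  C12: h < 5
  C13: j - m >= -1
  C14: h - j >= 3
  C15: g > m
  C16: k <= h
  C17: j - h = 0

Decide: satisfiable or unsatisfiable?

Unsatisfiable

Constraints 1, 5, 13, and 14 give j − m ≥ -1, m − g ≥ -1, g − h ≥ 0, h − j ≥ 3.
Adding all 4 inequalities: the left sides telescope to 0, and the right sides sum to (-1) + (-1) + 0 + 3 = 1. So 0 ≥ 1, which is false.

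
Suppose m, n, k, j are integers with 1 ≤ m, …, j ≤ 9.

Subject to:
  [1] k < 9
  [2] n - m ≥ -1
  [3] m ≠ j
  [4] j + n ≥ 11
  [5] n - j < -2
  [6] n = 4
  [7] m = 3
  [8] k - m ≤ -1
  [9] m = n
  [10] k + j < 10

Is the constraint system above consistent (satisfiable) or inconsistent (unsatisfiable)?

Unsatisfiable

Constraint 7 fixes m = 3 and constraint 6 fixes n = 4, but constraint 9 requires m = n. Since 3 ≠ 4, contradiction.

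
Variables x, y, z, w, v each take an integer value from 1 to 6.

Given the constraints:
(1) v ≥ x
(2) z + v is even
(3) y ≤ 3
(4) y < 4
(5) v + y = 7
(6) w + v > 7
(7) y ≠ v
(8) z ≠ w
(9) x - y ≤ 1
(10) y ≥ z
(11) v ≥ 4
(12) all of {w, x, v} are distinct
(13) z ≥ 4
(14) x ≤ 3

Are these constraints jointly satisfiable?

From constraint 11: v ≥ 4. From constraints 10 and 13: y ≥ z ≥ 4. Hence v + y ≥ 8. But constraint 5 requires v + y = 7, and 7 < 8. Contradiction.

Unsatisfiable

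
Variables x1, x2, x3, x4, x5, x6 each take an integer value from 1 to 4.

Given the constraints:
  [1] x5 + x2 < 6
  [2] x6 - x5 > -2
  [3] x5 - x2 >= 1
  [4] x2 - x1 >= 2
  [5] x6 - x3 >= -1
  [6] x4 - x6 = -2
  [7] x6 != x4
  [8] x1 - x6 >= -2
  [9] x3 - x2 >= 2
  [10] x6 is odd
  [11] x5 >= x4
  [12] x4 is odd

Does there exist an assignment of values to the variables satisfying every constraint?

Unsatisfiable

Constraints 4, 5, 8, and 9 give x1 − x6 ≥ -2, x6 − x3 ≥ -1, x3 − x2 ≥ 2, x2 − x1 ≥ 2.
Adding all 4 inequalities: the left sides telescope to 0, and the right sides sum to (-2) + (-1) + 2 + 2 = 1. So 0 ≥ 1, which is false.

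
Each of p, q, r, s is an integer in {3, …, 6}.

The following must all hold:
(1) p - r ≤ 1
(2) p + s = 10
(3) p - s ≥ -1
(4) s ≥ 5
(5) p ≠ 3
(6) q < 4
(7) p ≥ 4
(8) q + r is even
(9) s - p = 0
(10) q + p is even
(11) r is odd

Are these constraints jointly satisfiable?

Take p = 5, q = 3, r = 5, s = 5. Then constraint 1: p - r = 0; constraint 2: p + s = 10; constraint 3: p - s = 0, and every other listed constraint is also met.

Satisfiable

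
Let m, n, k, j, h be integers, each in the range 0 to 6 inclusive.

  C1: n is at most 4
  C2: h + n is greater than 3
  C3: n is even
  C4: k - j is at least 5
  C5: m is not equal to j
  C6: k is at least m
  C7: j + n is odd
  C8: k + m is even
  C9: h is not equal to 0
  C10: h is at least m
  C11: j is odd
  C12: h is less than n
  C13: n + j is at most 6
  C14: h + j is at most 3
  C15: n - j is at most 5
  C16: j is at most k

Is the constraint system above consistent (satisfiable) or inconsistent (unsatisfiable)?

Setting (m, n, k, j, h) = (0, 4, 6, 1, 2) satisfies everything: constraint 2: h + n = 6; constraint 4: k - j = 5; constraint 13: n + j = 5, and the others follow.

Satisfiable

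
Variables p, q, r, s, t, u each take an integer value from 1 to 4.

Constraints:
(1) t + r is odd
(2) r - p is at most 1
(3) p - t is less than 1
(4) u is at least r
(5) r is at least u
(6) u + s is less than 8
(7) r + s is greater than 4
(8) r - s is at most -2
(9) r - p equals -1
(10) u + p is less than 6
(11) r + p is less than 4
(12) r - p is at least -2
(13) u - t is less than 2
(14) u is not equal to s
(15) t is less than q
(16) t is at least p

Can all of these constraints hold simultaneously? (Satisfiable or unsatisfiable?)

Satisfiable

The assignment p = 2, q = 3, r = 1, s = 4, t = 2, u = 1 works:
  constraint 2 holds since r - p = -1.
  constraint 3 holds since p - t = 0.
The rest check out directly.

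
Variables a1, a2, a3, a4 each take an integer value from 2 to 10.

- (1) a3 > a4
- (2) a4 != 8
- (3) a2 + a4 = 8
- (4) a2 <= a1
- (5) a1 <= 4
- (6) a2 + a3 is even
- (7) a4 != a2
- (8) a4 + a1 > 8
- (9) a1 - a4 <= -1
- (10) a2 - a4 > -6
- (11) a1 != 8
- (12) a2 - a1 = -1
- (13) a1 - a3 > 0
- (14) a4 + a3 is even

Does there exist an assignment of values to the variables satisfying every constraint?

Constraints 1, 9, and 13 give a3 < a1, a1 < a4, a4 < a3. Chaining: a3 < a1 < a4 < a3, which forces a3 < a3 — impossible.

Unsatisfiable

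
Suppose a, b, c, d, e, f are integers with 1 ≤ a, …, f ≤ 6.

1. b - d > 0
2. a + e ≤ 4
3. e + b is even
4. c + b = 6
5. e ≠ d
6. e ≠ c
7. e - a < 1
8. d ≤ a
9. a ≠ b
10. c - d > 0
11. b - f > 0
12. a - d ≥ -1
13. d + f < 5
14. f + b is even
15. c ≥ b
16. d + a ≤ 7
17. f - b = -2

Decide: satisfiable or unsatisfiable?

One satisfying assignment is a = 2, b = 3, c = 3, d = 2, e = 1, f = 1.
For the less obvious constraints — constraint 1: b - d = 1; constraint 2: a + e = 3 — and the others hold by inspection.

Satisfiable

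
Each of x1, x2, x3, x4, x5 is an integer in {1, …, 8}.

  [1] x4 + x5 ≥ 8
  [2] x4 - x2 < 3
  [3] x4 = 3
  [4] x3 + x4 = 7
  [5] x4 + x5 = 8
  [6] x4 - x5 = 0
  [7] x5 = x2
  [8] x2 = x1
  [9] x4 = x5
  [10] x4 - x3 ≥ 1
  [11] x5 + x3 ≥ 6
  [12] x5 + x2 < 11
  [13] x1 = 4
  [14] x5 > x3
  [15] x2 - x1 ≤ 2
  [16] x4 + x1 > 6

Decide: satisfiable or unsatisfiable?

Unsatisfiable

Constraint 3 fixes x4 = 3 and constraint 13 fixes x1 = 4. Constraints 7, 8, and 9 give x4 = x5 = x2 = x1, so x4 = x1. But 3 ≠ 4 — contradiction.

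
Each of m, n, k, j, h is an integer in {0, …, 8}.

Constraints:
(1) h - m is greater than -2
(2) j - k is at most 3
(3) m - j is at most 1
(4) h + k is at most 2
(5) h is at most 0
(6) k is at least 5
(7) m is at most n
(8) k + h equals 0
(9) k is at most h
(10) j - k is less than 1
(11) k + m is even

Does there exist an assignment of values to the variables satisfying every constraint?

Unsatisfiable

From constraint 6: k ≥ 5. From constraints 5 and 9: k ≤ h and h ≤ 0, so k ≤ 0. But 0 < 5, so no value of k works.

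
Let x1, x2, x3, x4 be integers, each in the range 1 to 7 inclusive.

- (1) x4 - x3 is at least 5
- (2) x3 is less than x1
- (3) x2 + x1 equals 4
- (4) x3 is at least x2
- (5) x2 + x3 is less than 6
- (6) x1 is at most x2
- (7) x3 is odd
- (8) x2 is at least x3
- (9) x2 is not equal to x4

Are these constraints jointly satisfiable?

Constraints 2, 4, and 6 give x1 ≤ x2, x2 ≤ x3, x3 < x1. Chaining: x1 ≤ x2 ≤ x3 < x1, which forces x1 < x1 — impossible.

Unsatisfiable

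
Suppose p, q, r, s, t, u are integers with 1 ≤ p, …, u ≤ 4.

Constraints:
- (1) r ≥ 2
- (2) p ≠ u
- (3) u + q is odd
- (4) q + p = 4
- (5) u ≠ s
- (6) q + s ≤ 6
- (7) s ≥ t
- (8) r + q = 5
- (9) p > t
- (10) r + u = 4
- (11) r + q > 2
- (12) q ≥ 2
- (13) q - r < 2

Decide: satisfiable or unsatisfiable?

The assignment p = 2, q = 2, r = 3, s = 2, t = 1, u = 1 works:
  constraint 4 holds since q + p = 4.
  constraint 6 holds since q + s = 4.
  constraint 8 holds since r + q = 5.
The rest check out directly.

Satisfiable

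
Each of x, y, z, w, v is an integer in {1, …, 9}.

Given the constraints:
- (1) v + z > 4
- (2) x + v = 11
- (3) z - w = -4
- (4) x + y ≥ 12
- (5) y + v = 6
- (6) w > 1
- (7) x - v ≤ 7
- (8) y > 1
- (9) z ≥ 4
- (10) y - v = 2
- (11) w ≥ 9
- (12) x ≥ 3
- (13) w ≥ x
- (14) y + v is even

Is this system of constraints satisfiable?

Satisfiable

One satisfying assignment is x = 9, y = 4, z = 5, w = 9, v = 2.
For the less obvious constraints — constraint 1: v + z = 7; constraint 2: x + v = 11; constraint 3: z - w = -4 — and the others hold by inspection.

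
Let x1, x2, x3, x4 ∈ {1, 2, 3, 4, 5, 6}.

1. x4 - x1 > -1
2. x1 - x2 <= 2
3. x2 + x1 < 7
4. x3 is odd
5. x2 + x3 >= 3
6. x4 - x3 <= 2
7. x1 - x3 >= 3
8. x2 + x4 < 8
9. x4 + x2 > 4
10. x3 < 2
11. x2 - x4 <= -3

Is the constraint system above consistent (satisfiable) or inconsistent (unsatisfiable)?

Unsatisfiable

Constraints 2, 6, 7, and 11 give x3 − x4 ≥ -2, x4 − x2 ≥ 3, x2 − x1 ≥ -2, x1 − x3 ≥ 3.
Adding all 4 inequalities: the left sides telescope to 0, and the right sides sum to (-2) + 3 + (-2) + 3 = 2. So 0 ≥ 2, which is false.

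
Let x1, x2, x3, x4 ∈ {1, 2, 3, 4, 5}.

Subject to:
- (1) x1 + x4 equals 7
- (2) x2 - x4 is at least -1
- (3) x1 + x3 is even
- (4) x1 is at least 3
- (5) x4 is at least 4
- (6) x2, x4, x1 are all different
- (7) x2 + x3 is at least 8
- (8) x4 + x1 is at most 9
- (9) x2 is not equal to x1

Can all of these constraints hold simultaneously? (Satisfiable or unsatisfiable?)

Satisfiable

Try x1 = 3, x2 = 5, x3 = 5, x4 = 4.
Check constraint 1: x1 + x4 = 7; constraint 2: x2 - x4 = 1; constraint 7: x2 + x3 = 10. The remaining constraints are straightforward to verify.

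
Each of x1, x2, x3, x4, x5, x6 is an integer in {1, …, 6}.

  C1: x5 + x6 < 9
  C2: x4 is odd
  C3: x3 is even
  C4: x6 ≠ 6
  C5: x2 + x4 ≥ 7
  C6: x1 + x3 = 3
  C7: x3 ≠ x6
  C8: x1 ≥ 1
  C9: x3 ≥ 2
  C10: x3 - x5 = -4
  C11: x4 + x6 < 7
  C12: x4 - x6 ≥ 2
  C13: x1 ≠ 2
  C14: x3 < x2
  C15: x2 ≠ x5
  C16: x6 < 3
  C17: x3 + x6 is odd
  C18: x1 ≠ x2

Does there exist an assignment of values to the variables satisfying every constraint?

Satisfiable

Try x1 = 1, x2 = 5, x3 = 2, x4 = 3, x5 = 6, x6 = 1.
Check constraint 1: x5 + x6 = 7; constraint 5: x2 + x4 = 8. The remaining constraints are straightforward to verify.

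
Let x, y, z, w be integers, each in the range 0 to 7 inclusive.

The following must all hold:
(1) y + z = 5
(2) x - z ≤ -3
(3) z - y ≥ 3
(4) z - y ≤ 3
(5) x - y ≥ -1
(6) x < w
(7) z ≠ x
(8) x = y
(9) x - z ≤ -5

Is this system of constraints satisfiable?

Constraints 4, 5, and 9 give z − x ≥ 5, x − y ≥ -1, y − z ≥ -3.
Adding all 3 inequalities: the left sides telescope to 0, and the right sides sum to 5 + (-1) + (-3) = 1. So 0 ≥ 1, which is false.

Unsatisfiable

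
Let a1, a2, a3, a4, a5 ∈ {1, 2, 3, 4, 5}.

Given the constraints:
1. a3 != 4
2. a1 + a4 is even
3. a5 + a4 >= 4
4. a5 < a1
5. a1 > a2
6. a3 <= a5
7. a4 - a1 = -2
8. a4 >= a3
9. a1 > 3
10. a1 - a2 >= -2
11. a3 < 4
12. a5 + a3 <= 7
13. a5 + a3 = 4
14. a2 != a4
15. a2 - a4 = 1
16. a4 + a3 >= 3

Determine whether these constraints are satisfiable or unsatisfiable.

Satisfiable

One satisfying assignment is a1 = 4, a2 = 3, a3 = 1, a4 = 2, a5 = 3.
For the less obvious constraints — constraint 3: a5 + a4 = 5; constraint 7: a4 - a1 = -2; constraint 10: a1 - a2 = 1 — and the others hold by inspection.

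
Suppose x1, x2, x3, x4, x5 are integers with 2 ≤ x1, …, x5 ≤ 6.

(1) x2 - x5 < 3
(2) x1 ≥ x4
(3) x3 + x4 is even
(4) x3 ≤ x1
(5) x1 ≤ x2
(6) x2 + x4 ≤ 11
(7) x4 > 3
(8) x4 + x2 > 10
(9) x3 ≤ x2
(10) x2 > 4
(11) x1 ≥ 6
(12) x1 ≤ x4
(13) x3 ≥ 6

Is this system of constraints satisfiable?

From constraints 9 and 13: x2 ≥ x3 ≥ 6. From constraints 11 and 12: x4 ≥ x1 ≥ 6. Hence x2 + x4 ≥ 12. But constraint 6 requires x2 + x4 ≤ 11, and 11 < 12. Contradiction.

Unsatisfiable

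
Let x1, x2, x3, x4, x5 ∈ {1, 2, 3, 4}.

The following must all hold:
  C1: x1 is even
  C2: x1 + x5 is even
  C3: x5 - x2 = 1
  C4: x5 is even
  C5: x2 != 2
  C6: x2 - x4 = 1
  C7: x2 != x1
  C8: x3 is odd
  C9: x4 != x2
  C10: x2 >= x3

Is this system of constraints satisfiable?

Take x1 = 2, x2 = 3, x3 = 3, x4 = 2, x5 = 4. Then constraint 3: x5 - x2 = 1; constraint 6: x2 - x4 = 1, and every other listed constraint is also met.

Satisfiable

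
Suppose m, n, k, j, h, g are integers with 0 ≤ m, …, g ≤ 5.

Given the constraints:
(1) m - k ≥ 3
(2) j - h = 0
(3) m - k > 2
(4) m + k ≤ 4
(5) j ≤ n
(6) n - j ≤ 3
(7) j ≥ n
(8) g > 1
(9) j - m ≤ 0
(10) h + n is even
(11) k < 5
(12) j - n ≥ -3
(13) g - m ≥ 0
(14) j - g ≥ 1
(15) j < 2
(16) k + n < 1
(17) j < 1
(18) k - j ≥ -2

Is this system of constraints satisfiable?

Constraints 1, 13, 14, and 18 give g − m ≥ 0, m − k ≥ 3, k − j ≥ -2, j − g ≥ 1.
Adding all 4 inequalities: the left sides telescope to 0, and the right sides sum to 0 + 3 + (-2) + 1 = 2. So 0 ≥ 2, which is false.

Unsatisfiable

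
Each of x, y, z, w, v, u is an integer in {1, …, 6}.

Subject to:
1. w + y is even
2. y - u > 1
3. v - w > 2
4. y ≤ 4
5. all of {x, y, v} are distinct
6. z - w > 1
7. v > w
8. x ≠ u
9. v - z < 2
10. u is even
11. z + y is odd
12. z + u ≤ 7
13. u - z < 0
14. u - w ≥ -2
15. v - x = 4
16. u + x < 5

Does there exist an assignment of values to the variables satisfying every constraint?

Satisfiable

Setting (x, y, z, w, v, u) = (1, 4, 5, 2, 5, 2) satisfies everything: constraint 2: y - u = 2; constraint 3: v - w = 3; constraint 6: z - w = 3, and the others follow.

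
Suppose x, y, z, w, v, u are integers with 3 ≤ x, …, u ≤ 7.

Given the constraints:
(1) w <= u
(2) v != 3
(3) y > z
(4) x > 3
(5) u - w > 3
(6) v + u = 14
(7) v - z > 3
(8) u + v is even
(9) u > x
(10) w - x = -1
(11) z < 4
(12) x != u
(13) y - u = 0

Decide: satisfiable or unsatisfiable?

Satisfiable

Try x = 4, y = 7, z = 3, w = 3, v = 7, u = 7.
Check constraint 5: u - w = 4; constraint 6: v + u = 14. The remaining constraints are straightforward to verify.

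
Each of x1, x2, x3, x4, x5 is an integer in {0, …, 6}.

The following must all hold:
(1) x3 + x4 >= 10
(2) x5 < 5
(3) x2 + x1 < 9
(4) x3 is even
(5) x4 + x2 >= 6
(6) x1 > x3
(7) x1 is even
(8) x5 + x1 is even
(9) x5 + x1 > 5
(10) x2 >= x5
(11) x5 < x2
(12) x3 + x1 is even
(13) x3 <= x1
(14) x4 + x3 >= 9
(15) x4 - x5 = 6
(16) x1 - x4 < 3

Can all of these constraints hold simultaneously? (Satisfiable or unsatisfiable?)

Try x1 = 6, x2 = 1, x3 = 4, x4 = 6, x5 = 0.
Check constraint 1: x3 + x4 = 10; constraint 3: x2 + x1 = 7; constraint 5: x4 + x2 = 7. The remaining constraints are straightforward to verify.

Satisfiable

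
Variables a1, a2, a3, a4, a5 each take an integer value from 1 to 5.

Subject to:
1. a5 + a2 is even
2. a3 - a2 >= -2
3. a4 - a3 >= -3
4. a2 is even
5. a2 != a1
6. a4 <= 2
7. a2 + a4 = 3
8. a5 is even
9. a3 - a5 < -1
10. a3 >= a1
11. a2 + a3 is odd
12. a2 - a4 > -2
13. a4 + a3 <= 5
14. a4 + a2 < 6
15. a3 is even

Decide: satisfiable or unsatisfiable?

Unsatisfiable

Constraint 4 makes a2 even and constraint 15 makes a3 even, so a2 + a3 must be even. Constraint 11 says a2 + a3 is odd — contradiction.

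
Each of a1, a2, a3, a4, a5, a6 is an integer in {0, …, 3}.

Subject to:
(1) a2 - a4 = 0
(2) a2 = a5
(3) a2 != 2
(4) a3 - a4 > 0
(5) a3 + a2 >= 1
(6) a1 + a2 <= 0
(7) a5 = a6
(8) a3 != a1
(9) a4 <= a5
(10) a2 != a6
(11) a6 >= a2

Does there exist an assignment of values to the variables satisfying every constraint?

Unsatisfiable

From constraints 2 and 7, a2 = a5 = a6, so a2 = a6. But constraint 10 says a2 ≠ a6. Contradiction.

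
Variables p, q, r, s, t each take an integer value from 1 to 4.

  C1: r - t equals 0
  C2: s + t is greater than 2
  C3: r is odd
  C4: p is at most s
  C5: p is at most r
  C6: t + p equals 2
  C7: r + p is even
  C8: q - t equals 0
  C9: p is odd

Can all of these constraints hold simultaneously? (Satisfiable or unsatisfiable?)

One satisfying assignment is p = 1, q = 1, r = 1, s = 4, t = 1.
For the less obvious constraints — constraint 1: r - t = 0; constraint 2: s + t = 5 — and the others hold by inspection.

Satisfiable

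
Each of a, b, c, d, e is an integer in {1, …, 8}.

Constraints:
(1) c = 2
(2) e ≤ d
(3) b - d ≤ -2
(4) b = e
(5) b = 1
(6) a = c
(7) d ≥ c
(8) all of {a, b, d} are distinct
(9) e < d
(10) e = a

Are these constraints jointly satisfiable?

Unsatisfiable

Constraint 5 fixes b = 1 and constraint 1 fixes c = 2. Constraints 4, 6, and 10 give b = e = a = c, so b = c. But 1 ≠ 2 — contradiction.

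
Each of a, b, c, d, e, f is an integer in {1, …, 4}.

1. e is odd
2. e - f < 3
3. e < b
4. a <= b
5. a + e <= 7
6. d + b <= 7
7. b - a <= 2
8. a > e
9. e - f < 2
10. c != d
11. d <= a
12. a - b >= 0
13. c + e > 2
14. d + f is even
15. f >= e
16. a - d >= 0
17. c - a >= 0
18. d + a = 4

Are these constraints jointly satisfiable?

Setting (a, b, c, d, e, f) = (3, 3, 4, 1, 1, 1) satisfies everything: constraint 2: e - f = 0; constraint 5: a + e = 4; constraint 6: d + b = 4, and the others follow.

Satisfiable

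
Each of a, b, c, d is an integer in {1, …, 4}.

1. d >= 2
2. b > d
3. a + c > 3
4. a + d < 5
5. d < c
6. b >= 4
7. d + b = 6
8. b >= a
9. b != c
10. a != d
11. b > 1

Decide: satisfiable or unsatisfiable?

Try a = 1, b = 4, c = 3, d = 2.
Check constraint 3: a + c = 4; constraint 4: a + d = 3. The remaining constraints are straightforward to verify.

Satisfiable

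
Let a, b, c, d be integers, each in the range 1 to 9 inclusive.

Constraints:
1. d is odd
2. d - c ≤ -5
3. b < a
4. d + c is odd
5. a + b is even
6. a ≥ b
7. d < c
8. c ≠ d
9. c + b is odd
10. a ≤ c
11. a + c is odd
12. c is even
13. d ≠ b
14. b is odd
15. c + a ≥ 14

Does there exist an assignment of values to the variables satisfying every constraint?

The assignment a = 7, b = 1, c = 8, d = 3 works:
  constraint 2 holds since d - c = -5.
  constraint 15 holds since c + a = 15.
The rest check out directly.

Satisfiable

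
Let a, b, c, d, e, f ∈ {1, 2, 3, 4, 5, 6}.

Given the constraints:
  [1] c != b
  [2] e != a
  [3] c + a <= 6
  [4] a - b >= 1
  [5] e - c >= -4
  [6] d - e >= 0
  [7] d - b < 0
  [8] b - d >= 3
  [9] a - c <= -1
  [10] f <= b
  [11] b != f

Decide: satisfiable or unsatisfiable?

Unsatisfiable

Constraints 4, 5, 6, 8, and 9 give c − a ≥ 1, a − b ≥ 1, b − d ≥ 3, d − e ≥ 0, e − c ≥ -4.
Adding all 5 inequalities: the left sides telescope to 0, and the right sides sum to 1 + 1 + 3 + 0 + (-4) = 1. So 0 ≥ 1, which is false.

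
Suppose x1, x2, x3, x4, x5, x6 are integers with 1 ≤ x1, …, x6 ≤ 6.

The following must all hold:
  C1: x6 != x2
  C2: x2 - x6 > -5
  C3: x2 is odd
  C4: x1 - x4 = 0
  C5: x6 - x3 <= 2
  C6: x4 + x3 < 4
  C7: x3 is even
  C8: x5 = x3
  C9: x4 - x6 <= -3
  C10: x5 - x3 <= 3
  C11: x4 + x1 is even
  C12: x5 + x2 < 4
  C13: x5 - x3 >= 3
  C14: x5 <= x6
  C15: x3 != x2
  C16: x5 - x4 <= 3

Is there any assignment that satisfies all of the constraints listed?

Unsatisfiable

Constraints 5, 9, 13, and 16 give x6 − x4 ≥ 3, x4 − x5 ≥ -3, x5 − x3 ≥ 3, x3 − x6 ≥ -2.
Adding all 4 inequalities: the left sides telescope to 0, and the right sides sum to 3 + (-3) + 3 + (-2) = 1. So 0 ≥ 1, which is false.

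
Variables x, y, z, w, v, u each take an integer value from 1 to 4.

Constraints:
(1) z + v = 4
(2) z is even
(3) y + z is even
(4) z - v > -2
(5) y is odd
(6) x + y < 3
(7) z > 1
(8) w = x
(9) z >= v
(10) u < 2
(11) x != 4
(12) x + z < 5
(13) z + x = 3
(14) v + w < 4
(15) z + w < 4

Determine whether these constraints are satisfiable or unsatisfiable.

Constraint 5 makes y odd and constraint 2 makes z even, so y + z must be odd. Constraint 3 says y + z is even — contradiction.

Unsatisfiable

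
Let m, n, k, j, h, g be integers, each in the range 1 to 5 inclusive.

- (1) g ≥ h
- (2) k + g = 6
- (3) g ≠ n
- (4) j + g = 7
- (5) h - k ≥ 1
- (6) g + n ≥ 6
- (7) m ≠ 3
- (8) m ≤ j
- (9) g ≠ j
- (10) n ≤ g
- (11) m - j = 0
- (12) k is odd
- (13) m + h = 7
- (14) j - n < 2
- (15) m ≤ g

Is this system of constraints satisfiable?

Satisfiable

One satisfying assignment is m = 2, n = 3, k = 1, j = 2, h = 5, g = 5.
For the less obvious constraints — constraint 2: k + g = 6; constraint 4: j + g = 7; constraint 5: h - k = 4 — and the others hold by inspection.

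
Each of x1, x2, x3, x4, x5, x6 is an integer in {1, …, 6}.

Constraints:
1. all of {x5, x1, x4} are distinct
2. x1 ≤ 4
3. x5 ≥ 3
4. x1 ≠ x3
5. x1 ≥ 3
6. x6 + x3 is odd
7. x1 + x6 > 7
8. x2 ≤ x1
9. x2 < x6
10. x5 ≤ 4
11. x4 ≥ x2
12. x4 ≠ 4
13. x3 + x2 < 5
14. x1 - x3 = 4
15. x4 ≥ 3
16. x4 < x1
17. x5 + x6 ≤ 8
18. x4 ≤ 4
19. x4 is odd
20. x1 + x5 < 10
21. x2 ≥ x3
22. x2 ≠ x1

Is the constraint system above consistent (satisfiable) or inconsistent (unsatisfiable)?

Unsatisfiable

Constraints 2, 3, 5, 10, 15, and 18 confine each of x5, x1, x4 to the 2 values {3, 4}.
Constraint 1 requires all 3 of them to be distinct, but only 2 values are available — impossible by the pigeonhole principle.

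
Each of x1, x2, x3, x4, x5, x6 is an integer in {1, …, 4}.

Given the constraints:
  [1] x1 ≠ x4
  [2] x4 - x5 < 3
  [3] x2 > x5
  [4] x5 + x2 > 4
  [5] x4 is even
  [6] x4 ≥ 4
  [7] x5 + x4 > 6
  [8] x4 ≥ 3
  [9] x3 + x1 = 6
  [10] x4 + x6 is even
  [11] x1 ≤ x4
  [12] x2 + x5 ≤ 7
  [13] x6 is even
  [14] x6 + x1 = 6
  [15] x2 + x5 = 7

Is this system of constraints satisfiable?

Try x1 = 2, x2 = 4, x3 = 4, x4 = 4, x5 = 3, x6 = 4.
Check constraint 2: x4 - x5 = 1; constraint 4: x5 + x2 = 7. The remaining constraints are straightforward to verify.

Satisfiable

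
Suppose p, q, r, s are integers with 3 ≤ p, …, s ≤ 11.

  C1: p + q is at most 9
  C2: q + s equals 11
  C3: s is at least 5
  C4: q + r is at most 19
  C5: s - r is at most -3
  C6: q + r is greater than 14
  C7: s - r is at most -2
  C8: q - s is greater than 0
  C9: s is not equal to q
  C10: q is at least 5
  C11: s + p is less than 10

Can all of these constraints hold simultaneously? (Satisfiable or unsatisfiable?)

Try p = 3, q = 6, r = 10, s = 5.
Check constraint 1: p + q = 9; constraint 2: q + s = 11. The remaining constraints are straightforward to verify.

Satisfiable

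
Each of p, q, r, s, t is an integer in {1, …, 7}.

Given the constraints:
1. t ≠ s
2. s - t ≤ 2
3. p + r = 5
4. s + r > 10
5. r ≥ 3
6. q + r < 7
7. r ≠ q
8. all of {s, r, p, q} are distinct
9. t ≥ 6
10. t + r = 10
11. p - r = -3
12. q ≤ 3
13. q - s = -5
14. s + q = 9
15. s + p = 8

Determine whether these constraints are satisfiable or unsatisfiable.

One satisfying assignment is p = 1, q = 2, r = 4, s = 7, t = 6.
For the less obvious constraints — constraint 2: s - t = 1; constraint 3: p + r = 5; constraint 4: s + r = 11 — and the others hold by inspection.

Satisfiable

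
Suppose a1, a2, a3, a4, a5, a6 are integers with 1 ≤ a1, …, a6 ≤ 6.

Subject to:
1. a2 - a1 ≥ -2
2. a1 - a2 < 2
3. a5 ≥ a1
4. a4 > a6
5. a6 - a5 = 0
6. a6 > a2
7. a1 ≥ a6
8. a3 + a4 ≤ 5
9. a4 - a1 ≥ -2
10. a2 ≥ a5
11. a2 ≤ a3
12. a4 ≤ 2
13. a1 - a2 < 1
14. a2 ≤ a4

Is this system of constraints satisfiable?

Unsatisfiable

Constraints 3, 6, 7, and 10 give a5 ≤ a2, a2 < a6, a6 ≤ a1, a1 ≤ a5. Chaining: a5 ≤ a2 < a6 ≤ a1 ≤ a5, which forces a5 < a5 — impossible.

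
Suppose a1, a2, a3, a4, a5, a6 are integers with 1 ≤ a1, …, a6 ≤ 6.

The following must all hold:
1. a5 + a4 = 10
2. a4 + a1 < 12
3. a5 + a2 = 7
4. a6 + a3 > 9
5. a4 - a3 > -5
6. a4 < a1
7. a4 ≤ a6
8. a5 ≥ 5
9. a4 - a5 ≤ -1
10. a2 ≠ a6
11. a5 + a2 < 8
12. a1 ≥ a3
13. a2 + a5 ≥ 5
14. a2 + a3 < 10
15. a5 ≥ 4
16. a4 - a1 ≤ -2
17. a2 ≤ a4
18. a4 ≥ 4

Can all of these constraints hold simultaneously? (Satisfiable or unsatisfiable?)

Satisfiable

Setting (a1, a2, a3, a4, a5, a6) = (6, 1, 6, 4, 6, 5) satisfies everything: constraint 1: a5 + a4 = 10; constraint 2: a4 + a1 = 10; constraint 3: a5 + a2 = 7, and the others follow.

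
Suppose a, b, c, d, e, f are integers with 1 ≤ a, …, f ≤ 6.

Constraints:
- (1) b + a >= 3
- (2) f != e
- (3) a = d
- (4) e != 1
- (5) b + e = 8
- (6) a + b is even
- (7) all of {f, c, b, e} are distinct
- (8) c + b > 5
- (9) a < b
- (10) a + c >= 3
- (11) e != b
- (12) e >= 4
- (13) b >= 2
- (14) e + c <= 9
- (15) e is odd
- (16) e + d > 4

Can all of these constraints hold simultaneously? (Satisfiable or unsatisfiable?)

Setting (a, b, c, d, e, f) = (1, 3, 4, 1, 5, 2) satisfies everything: constraint 1: b + a = 4; constraint 5: b + e = 8; constraint 8: c + b = 7, and the others follow.

Satisfiable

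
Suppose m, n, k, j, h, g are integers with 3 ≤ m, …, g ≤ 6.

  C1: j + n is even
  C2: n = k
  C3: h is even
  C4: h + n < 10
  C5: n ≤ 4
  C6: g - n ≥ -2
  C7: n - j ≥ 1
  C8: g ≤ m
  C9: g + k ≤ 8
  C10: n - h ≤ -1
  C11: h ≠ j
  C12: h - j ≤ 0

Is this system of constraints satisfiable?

Constraints 7, 10, and 12 give n − j ≥ 1, j − h ≥ 0, h − n ≥ 1.
Adding all 3 inequalities: the left sides telescope to 0, and the right sides sum to 1 + 0 + 1 = 2. So 0 ≥ 2, which is false.

Unsatisfiable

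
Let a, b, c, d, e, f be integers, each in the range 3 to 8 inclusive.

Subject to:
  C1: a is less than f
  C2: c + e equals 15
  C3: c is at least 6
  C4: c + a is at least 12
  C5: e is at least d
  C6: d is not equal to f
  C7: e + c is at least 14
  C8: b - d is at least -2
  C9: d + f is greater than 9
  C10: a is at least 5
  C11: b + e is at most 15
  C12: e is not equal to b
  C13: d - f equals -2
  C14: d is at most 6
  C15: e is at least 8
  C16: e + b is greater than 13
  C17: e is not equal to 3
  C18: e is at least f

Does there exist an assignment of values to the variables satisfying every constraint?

Take a = 5, b = 6, c = 7, d = 5, e = 8, f = 7. Then constraint 2: c + e = 15; constraint 4: c + a = 12, and every other listed constraint is also met.

Satisfiable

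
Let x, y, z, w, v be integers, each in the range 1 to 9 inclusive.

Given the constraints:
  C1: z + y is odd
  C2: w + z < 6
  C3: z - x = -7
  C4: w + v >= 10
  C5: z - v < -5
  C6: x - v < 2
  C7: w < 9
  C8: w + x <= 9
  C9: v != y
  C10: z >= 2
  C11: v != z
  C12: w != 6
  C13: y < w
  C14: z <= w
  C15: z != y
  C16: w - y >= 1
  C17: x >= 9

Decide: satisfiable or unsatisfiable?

From constraints 10 and 14: w ≥ z ≥ 2. From constraint 17: x ≥ 9. Hence w + x ≥ 11. But constraint 8 requires w + x ≤ 9, and 9 < 11. Contradiction.

Unsatisfiable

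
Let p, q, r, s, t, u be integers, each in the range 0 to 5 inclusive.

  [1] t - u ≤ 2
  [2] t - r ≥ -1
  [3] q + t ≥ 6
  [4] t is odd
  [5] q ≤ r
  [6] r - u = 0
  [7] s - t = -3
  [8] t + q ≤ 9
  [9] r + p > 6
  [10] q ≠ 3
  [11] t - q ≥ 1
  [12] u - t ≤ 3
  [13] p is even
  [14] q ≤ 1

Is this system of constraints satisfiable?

Satisfiable

Try p = 2, q = 1, r = 5, s = 2, t = 5, u = 5.
Check constraint 1: t - u = 0; constraint 2: t - r = 0; constraint 3: q + t = 6. The remaining constraints are straightforward to verify.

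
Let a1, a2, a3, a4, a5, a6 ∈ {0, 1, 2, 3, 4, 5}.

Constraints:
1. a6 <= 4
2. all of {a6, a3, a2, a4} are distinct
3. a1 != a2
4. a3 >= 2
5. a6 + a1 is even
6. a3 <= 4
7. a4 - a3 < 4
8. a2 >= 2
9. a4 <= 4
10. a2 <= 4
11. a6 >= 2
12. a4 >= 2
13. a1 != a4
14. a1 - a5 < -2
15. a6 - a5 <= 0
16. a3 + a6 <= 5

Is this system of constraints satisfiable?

Constraints 1, 4, 6, 8, 9, 10, 11, and 12 confine each of a6, a3, a2, a4 to the 3 values {2, …, 4}.
Constraint 2 requires all 4 of them to be distinct, but only 3 values are available — impossible by the pigeonhole principle.

Unsatisfiable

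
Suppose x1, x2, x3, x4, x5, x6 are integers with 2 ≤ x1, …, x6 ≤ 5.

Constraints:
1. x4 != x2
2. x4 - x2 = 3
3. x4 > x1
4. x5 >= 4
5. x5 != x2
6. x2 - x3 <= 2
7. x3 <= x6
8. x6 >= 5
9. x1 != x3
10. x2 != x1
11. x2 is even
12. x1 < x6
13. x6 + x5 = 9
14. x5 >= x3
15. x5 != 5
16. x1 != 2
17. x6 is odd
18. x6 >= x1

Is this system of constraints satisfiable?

Satisfiable

One satisfying assignment is x1 = 4, x2 = 2, x3 = 3, x4 = 5, x5 = 4, x6 = 5.
For the less obvious constraints — constraint 2: x4 - x2 = 3; constraint 6: x2 - x3 = -1 — and the others hold by inspection.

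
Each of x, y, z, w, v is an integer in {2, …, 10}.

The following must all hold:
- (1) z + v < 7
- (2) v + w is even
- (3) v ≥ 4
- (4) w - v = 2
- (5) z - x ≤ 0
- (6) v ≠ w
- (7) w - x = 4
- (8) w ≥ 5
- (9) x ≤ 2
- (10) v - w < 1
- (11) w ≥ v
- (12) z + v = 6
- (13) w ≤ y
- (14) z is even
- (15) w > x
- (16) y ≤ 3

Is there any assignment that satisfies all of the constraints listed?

Unsatisfiable

From constraints 3 and 11: w ≥ v and v ≥ 4, so w ≥ 4. From constraints 13 and 16: w ≤ y and y ≤ 3, so w ≤ 3. But 3 < 4, so no value of w works.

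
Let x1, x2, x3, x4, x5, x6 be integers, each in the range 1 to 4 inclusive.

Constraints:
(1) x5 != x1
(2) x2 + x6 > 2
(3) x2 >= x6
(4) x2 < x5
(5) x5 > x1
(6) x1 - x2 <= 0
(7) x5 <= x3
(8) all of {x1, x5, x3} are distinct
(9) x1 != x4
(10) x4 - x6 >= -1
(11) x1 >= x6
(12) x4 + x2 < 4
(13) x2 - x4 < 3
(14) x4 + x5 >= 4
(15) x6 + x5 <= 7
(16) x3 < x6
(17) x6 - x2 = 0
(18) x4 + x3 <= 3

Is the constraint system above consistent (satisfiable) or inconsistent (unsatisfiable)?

Unsatisfiable

Constraints 4, 6, 7, 11, and 16 give x2 < x5, x5 ≤ x3, x3 < x6, x6 ≤ x1, x1 ≤ x2. Chaining: x2 < x5 ≤ x3 < x6 ≤ x1 ≤ x2, which forces x2 < x2 — impossible.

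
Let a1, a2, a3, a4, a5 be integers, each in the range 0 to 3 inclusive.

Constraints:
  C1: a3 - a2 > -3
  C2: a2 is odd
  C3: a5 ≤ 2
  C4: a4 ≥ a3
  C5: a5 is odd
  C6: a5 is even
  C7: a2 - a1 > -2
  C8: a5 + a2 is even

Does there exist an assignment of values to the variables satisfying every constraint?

Constraint 6 makes a5 even and constraint 2 makes a2 odd, so a5 + a2 must be odd. Constraint 8 says a5 + a2 is even — contradiction.

Unsatisfiable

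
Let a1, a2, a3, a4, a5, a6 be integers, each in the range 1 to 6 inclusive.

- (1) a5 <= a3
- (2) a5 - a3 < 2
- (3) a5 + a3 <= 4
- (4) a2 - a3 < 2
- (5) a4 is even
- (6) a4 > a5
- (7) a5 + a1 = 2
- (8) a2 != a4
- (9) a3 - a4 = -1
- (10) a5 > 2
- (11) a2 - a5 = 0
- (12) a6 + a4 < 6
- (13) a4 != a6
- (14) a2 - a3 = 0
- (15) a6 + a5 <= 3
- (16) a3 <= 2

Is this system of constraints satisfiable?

From constraint 10: a5 ≥ 3. From constraints 1 and 16: a5 ≤ a3 and a3 ≤ 2, so a5 ≤ 2. But 2 < 3, so no value of a5 works.

Unsatisfiable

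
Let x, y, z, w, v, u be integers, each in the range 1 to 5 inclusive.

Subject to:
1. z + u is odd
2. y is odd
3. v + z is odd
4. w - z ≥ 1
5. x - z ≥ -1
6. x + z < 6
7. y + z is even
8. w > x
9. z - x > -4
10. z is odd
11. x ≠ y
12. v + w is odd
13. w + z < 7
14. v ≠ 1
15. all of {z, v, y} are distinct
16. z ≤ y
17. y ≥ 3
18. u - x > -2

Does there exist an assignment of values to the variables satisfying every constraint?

Satisfiable

One satisfying assignment is x = 2, y = 3, z = 1, w = 3, v = 2, u = 2.
For the less obvious constraints — constraint 4: w - z = 2; constraint 5: x - z = 1 — and the others hold by inspection.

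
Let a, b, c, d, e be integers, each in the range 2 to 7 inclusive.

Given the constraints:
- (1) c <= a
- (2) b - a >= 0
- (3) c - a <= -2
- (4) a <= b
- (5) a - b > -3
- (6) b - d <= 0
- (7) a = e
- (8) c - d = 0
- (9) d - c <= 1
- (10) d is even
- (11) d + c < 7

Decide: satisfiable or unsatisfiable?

Unsatisfiable

Constraints 2, 3, 6, and 9 give b − a ≥ 0, a − c ≥ 2, c − d ≥ -1, d − b ≥ 0.
Adding all 4 inequalities: the left sides telescope to 0, and the right sides sum to 0 + 2 + (-1) + 0 = 1. So 0 ≥ 1, which is false.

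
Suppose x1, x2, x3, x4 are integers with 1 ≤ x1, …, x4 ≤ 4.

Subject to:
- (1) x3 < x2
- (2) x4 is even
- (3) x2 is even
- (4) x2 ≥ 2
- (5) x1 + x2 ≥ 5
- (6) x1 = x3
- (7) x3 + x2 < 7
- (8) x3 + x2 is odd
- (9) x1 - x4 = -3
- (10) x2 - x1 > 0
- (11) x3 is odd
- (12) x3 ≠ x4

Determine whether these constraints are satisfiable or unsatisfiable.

Take x1 = 1, x2 = 4, x3 = 1, x4 = 4. Then constraint 5: x1 + x2 = 5; constraint 7: x3 + x2 = 5; constraint 9: x1 - x4 = -3, and every other listed constraint is also met.

Satisfiable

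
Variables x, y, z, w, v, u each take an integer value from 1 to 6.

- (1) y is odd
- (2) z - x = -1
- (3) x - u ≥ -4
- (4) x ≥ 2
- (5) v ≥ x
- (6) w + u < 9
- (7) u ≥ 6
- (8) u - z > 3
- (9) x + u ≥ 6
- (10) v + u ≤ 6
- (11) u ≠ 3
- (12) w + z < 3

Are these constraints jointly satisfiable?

Unsatisfiable

From constraints 4 and 5: v ≥ x ≥ 2. From constraint 7: u ≥ 6. Hence v + u ≥ 8. But constraint 10 requires v + u ≤ 6, and 6 < 8. Contradiction.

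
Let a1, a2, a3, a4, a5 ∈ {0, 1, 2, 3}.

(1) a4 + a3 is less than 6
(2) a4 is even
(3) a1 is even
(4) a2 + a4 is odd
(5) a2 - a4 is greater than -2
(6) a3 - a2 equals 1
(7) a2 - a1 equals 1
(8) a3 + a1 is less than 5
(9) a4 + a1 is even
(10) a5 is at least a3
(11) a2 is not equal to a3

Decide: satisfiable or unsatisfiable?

The assignment a1 = 0, a2 = 1, a3 = 2, a4 = 2, a5 = 2 works:
  constraint 1 holds since a4 + a3 = 4.
  constraint 5 holds since a2 - a4 = -1.
  constraint 6 holds since a3 - a2 = 1.
The rest check out directly.

Satisfiable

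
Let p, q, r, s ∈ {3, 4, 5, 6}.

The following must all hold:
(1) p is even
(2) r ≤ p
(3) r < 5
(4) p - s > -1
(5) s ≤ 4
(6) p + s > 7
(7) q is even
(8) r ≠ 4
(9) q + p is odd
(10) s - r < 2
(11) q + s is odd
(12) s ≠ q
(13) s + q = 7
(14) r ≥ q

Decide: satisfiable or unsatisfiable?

Constraint 7 makes q even and constraint 1 makes p even, so q + p must be even. Constraint 9 says q + p is odd — contradiction.

Unsatisfiable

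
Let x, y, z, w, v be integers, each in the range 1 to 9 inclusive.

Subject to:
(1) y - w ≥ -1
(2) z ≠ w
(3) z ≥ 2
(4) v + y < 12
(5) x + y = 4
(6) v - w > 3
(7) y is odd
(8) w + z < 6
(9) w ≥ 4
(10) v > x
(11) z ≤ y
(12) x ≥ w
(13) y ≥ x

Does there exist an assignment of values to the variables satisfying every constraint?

From constraints 9 and 12: x ≥ w ≥ 4. From constraints 3 and 11: y ≥ z ≥ 2. Hence x + y ≥ 6. But constraint 5 requires x + y = 4, and 4 < 6. Contradiction.

Unsatisfiable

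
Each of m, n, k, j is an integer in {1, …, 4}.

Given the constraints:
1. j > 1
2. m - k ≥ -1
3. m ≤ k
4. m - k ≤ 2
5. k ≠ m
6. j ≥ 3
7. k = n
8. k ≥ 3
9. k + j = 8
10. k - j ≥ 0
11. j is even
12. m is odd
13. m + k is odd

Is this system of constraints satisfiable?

Satisfiable

Try m = 3, n = 4, k = 4, j = 4.
Check constraint 2: m - k = -1; constraint 4: m - k = -1; constraint 9: k + j = 8. The remaining constraints are straightforward to verify.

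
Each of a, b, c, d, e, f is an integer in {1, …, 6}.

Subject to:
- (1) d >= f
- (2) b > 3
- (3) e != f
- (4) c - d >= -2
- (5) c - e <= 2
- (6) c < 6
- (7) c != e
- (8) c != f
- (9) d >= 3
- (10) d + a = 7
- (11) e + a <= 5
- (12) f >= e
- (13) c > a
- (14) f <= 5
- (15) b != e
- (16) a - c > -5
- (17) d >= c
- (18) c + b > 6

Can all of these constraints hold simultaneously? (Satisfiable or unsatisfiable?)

Setting (a, b, c, d, e, f) = (2, 4, 4, 5, 2, 5) satisfies everything: constraint 4: c - d = -1; constraint 5: c - e = 2; constraint 10: d + a = 7, and the others follow.

Satisfiable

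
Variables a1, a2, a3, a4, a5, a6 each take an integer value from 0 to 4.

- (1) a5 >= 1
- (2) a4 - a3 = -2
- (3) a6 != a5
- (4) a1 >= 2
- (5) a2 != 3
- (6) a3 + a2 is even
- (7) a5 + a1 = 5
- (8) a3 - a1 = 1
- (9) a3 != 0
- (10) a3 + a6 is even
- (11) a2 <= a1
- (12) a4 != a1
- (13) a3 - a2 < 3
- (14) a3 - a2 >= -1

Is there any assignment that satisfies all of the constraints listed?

Take a1 = 3, a2 = 2, a3 = 4, a4 = 2, a5 = 2, a6 = 4. Then constraint 2: a4 - a3 = -2; constraint 7: a5 + a1 = 5, and every other listed constraint is also met.

Satisfiable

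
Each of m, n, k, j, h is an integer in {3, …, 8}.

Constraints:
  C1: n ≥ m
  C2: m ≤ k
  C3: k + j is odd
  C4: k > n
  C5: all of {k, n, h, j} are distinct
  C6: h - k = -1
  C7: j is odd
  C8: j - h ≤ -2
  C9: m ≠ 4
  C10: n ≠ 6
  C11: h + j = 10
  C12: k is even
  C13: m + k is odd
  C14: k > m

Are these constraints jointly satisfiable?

Try m = 3, n = 4, k = 8, j = 3, h = 7.
Check constraint 6: h - k = -1; constraint 8: j - h = -4; constraint 11: h + j = 10. The remaining constraints are straightforward to verify.

Satisfiable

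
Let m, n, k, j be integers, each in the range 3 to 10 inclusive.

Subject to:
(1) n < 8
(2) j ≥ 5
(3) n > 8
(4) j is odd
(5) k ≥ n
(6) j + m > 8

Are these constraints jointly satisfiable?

From constraint 3: n ≥ 9. From constraint 1: n ≤ 7. But 7 < 9, so no value of n works.

Unsatisfiable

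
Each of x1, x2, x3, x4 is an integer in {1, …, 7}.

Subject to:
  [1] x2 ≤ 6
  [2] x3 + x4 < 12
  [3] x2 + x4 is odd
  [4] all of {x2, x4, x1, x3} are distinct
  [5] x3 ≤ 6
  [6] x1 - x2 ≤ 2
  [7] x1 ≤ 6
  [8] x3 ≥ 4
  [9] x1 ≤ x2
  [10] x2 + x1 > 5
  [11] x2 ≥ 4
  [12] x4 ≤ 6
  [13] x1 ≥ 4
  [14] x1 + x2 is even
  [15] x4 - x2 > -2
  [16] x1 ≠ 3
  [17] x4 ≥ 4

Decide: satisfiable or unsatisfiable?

Unsatisfiable

Constraints 1, 5, 7, 8, 11, 12, 13, and 17 confine each of x2, x4, x1, x3 to the 3 values {4, …, 6}.
Constraint 4 requires all 4 of them to be distinct, but only 3 values are available — impossible by the pigeonhole principle.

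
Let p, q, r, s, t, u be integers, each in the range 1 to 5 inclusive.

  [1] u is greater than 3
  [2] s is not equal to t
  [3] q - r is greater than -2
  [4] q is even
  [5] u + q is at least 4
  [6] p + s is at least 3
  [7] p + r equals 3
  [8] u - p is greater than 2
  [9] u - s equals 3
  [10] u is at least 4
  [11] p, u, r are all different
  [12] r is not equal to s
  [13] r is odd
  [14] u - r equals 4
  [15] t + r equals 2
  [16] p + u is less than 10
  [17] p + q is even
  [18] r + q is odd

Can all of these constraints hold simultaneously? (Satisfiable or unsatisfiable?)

Take p = 2, q = 2, r = 1, s = 2, t = 1, u = 5. Then constraint 3: q - r = 1; constraint 5: u + q = 7; constraint 6: p + s = 4, and every other listed constraint is also met.

Satisfiable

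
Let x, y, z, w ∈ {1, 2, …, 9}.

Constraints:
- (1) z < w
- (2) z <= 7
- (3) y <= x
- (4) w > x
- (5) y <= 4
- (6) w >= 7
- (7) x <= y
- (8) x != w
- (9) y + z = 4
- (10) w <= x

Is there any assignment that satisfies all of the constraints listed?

From constraints 6 and 10: x ≥ w and w ≥ 7, so x ≥ 7. From constraints 5 and 7: x ≤ y and y ≤ 4, so x ≤ 4. But 4 < 7, so no value of x works.

Unsatisfiable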